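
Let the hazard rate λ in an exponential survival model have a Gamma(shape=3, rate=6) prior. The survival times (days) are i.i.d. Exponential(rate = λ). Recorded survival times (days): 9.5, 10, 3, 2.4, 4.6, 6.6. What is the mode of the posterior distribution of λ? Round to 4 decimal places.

The Exponential(rate=λ) likelihood is ∝ λ^n e^(−λΣtᵢ). Here n = 6 and Σtᵢ = 9.5 + 10 + 3 + 2.4 + 4.6 + 6.6 = 36.1.
Posterior ∝ λ^2e^(−6λ) · λ^6e^(−36.1λ) = λ^8e^(−42.1λ), i.e. Gamma(9, 42.1).
Mode = (a−1)/b = 8/42.1 ≈ 0.1900.

λ̂_MAP = 0.1900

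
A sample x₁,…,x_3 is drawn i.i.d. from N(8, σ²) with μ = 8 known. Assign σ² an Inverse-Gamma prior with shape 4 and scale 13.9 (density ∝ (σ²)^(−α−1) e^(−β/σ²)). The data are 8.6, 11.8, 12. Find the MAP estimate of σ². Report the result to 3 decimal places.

σ̂²_MAP = 4.508

Sum of squared deviations about the known mean: SS = (8.6−8)² + (11.8−8)² + (12−8)² = 30.8.
The Normal likelihood contributes (σ²)^(−n/2) exp(−SS/(2σ²)), so the posterior is Inverse-Gamma(α + n/2, β + SS/2) = Inverse-Gamma(5.5, 29.3).
The mode of Inverse-Gamma(a, b) is b/(a+1) = 29.3/6.5 ≈ 4.508.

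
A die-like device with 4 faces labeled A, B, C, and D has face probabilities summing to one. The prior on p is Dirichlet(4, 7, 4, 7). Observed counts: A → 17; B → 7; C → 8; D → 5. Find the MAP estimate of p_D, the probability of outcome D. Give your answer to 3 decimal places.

The posterior is Dirichlet(αᵢ + nᵢ) = Dirichlet(21, 14, 12, 12).
For a Dirichlet(a₁,…,a_K) with all aᵢ > 1, the mode has j-th component (aⱼ − 1)/(Σaᵢ − K).
Here Σaᵢ = 59 and K = 4, so p_D = (12 − 1)/(59 − 4) = 11/55 ≈ 0.200.

MAP estimate of p_D = 0.200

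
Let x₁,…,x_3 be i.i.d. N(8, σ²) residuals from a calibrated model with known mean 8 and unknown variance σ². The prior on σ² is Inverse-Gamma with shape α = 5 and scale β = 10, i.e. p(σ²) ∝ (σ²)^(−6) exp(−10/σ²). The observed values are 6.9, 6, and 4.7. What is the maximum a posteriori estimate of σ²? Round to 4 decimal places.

σ̂²_MAP = 2.4067

Sum of squared deviations about the known mean: SS = (6.9−8)² + (6−8)² + (4.7−8)² = 16.1.
The Normal likelihood contributes (σ²)^(−n/2) exp(−SS/(2σ²)), so the posterior is Inverse-Gamma(α + n/2, β + SS/2) = Inverse-Gamma(6.5, 18.05).
The mode of Inverse-Gamma(a, b) is b/(a+1) = 18.05/7.5 ≈ 2.4067.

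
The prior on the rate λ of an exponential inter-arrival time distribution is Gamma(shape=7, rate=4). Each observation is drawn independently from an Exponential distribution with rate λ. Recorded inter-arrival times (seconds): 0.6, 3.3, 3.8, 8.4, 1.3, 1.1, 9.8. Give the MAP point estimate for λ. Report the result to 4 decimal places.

The Exponential(rate=λ) likelihood is ∝ λ^n e^(−λΣtᵢ). Here n = 7 and Σtᵢ = 0.6 + 3.3 + 3.8 + 8.4 + 1.3 + 1.1 + 9.8 = 28.3.
Posterior ∝ λ^6e^(−4λ) · λ^7e^(−28.3λ) = λ^13e^(−32.3λ), i.e. Gamma(14, 32.3).
Mode = (a−1)/b = 13/32.3 ≈ 0.4025.

λ̂_MAP = 0.4025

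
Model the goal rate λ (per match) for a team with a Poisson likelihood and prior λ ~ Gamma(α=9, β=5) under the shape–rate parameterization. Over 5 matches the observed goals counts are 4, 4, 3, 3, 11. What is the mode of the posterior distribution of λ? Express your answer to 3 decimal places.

Σxᵢ = 4+4+3+3+11 = 25, with n = 5.
Posterior ∝ λ^8e^(−5λ) · λ^25e^(−5λ) = λ^33e^(−10λ), i.e. Gamma(shape=34, rate=10).
The mode of a Gamma(a, b) with a ≥ 1 (shape–rate) is (a−1)/b = 33/10 ≈ 3.300.

λ̂_MAP = 3.300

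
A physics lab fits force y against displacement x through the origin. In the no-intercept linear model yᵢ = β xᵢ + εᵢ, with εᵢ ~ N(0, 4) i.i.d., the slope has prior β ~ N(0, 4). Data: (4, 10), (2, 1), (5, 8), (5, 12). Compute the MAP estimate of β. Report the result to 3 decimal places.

log p(β | y) = −Σ(yᵢ − βxᵢ)²/(2·4) − β²/(2·4) + const.
Setting the derivative to zero: Σxᵢ(yᵢ − βxᵢ)/4 − β/4 = 0, so β = Σxᵢyᵢ / (Σxᵢ² + σ²/τ²).
Σxᵢyᵢ = 4·10 + 2·1 + 5·8 + 5·12 = 142; Σxᵢ² = 70; σ²/τ² = 1.
β̂_MAP = 142 / (70 + 1) = 142/71 ≈ 2.000.

β̂_MAP = 2.000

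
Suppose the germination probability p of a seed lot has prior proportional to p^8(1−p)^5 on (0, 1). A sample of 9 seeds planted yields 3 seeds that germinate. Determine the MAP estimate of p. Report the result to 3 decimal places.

p̂_MAP = 0.500

The prior density ∝ p^8(1−p)^5 is the kernel of Beta(9, 6).
Data: 3 successes in 9 trials. The binomial likelihood contributes p^3(1−p)^6, so the posterior is Beta(9+3, 6+6) = Beta(12, 12).
For Beta(a, b) with a, b > 1 the mode is (a−1)/(a+b−2) = 11/22 ≈ 0.500.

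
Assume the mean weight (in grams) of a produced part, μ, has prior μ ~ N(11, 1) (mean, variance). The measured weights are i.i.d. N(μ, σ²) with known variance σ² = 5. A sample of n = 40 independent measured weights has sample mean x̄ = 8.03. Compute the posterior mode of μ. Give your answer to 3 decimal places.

n = 40, x̄ = 8.03.
For a Normal prior and Normal likelihood with known variance, the posterior is Normal; its mode equals its mean, the precision-weighted average.
Prior precision 1/σ₀² = 1/1 = 1; data precision n/σ² = 40/5 = 8.
μ̂ = (1·11 + 8·8.03) / (1 + 8) = 75.24/9 = 8.360.

μ̂_MAP = 8.360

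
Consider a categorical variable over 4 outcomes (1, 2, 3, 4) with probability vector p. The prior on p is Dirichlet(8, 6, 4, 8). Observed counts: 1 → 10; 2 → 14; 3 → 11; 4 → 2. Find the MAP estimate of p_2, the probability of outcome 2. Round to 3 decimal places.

MAP estimate: 0.322

The posterior is Dirichlet(αᵢ + nᵢ) = Dirichlet(18, 20, 15, 10).
For a Dirichlet(a₁,…,a_K) with all aᵢ > 1, the mode has j-th component (aⱼ − 1)/(Σaᵢ − K).
Here Σaᵢ = 63 and K = 4, so p_2 = (20 − 1)/(63 − 4) = 19/59 ≈ 0.322.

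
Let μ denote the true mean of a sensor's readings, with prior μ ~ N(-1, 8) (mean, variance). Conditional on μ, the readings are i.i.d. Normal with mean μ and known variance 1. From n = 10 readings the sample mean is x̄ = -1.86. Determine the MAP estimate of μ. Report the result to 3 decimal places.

μ̂_MAP = -1.849

n = 10, x̄ = -1.86.
For a Normal prior and Normal likelihood with known variance, the posterior is Normal; its mode equals its mean, the precision-weighted average.
Prior precision 1/σ₀² = 1/8 = 0.125; data precision n/σ² = 10/1 = 10.
μ̂ = (0.125·(-1) + 10·(-1.86)) / (0.125 + 10) = (-18.725)/10.125 = -749/405 ≈ -1.849.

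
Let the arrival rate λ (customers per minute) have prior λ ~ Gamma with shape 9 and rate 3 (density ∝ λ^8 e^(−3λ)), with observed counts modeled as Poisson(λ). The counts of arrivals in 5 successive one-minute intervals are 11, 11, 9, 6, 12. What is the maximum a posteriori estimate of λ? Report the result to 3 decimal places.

Σxᵢ = 11+11+9+6+12 = 49, with n = 5.
Posterior ∝ λ^8e^(−3λ) · λ^49e^(−5λ) = λ^57e^(−8λ), i.e. Gamma(shape=58, rate=8).
The mode of a Gamma(a, b) with a ≥ 1 (shape–rate) is (a−1)/b = 57/8 ≈ 7.125.

λ̂_MAP = 7.125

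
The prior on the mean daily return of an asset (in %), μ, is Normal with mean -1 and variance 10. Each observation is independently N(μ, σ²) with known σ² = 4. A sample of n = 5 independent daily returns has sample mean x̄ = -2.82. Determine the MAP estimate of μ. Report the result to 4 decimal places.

μ̂_MAP = -2.6852

n = 5, x̄ = -2.82.
For a Normal prior and Normal likelihood with known variance, the posterior is Normal; its mode equals its mean, the precision-weighted average.
Prior precision 1/σ₀² = 1/10 = 0.1; data precision n/σ² = 5/4 = 1.25.
μ̂ = (0.1·(-1) + 1.25·(-2.82)) / (0.1 + 1.25) = (-3.625)/1.35 = -145/54 ≈ -2.6852.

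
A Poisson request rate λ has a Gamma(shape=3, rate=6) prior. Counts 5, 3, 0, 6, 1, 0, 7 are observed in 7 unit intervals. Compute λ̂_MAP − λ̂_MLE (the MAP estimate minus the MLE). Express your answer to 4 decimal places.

Σxᵢ = 22. Posterior is Gamma(25, 13); MAP = (25−1)/13 = 24/13 ≈ 1.84615.
MLE = x̄ = 22/7 ≈ 3.14286.
Difference = 24/13 − 22/7 = -118/91 ≈ -1.2967.

MAP − MLE = -1.2967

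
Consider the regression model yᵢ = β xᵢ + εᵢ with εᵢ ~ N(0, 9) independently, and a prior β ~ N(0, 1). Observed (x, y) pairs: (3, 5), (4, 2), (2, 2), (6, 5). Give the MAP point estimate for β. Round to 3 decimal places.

β̂_MAP = 0.770

log p(β | y) = −Σ(yᵢ − βxᵢ)²/(2·9) − β²/(2·1) + const.
Setting the derivative to zero: Σxᵢ(yᵢ − βxᵢ)/9 − β/1 = 0, so β = Σxᵢyᵢ / (Σxᵢ² + σ²/τ²).
Σxᵢyᵢ = 3·5 + 4·2 + 2·2 + 6·5 = 57; Σxᵢ² = 65; σ²/τ² = 9.
β̂_MAP = 57 / (65 + 9) = 57/74 ≈ 0.770.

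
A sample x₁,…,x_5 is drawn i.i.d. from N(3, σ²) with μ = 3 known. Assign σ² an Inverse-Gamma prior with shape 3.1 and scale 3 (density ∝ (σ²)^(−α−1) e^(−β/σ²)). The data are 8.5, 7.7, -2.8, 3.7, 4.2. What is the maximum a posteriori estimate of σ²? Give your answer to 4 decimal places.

Sum of squared deviations about the known mean: SS = (8.5−3)² + (7.7−3)² + (-2.8−3)² + (3.7−3)² + (4.2−3)² = 87.91.
The Normal likelihood contributes (σ²)^(−n/2) exp(−SS/(2σ²)), so the posterior is Inverse-Gamma(α + n/2, β + SS/2) = Inverse-Gamma(5.6, 46.955).
The mode of Inverse-Gamma(a, b) is b/(a+1) = 46.955/6.6 ≈ 7.1144.

σ̂²_MAP = 7.1144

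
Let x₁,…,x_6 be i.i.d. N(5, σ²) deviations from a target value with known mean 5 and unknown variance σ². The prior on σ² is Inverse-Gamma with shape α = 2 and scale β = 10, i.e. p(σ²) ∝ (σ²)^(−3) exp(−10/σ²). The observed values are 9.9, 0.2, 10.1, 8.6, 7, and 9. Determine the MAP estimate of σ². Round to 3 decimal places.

Sum of squared deviations about the known mean: SS = (9.9−5)² + (0.2−5)² + (10.1−5)² + (8.6−5)² + (7−5)² + (9−5)² = 106.02.
The Normal likelihood contributes (σ²)^(−n/2) exp(−SS/(2σ²)), so the posterior is Inverse-Gamma(α + n/2, β + SS/2) = Inverse-Gamma(5, 63.01).
The mode of Inverse-Gamma(a, b) is b/(a+1) = 63.01/6 ≈ 10.502.

σ̂²_MAP = 10.502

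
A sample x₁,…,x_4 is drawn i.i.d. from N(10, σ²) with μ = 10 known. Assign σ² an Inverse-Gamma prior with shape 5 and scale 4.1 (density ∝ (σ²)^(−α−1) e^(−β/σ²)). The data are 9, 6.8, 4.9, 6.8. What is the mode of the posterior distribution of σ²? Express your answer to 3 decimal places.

σ̂²_MAP = 3.481

Sum of squared deviations about the known mean: SS = (9−10)² + (6.8−10)² + (4.9−10)² + (6.8−10)² = 47.49.
The Normal likelihood contributes (σ²)^(−n/2) exp(−SS/(2σ²)), so the posterior is Inverse-Gamma(α + n/2, β + SS/2) = Inverse-Gamma(7, 27.845).
The mode of Inverse-Gamma(a, b) is b/(a+1) = 27.845/8 ≈ 3.481.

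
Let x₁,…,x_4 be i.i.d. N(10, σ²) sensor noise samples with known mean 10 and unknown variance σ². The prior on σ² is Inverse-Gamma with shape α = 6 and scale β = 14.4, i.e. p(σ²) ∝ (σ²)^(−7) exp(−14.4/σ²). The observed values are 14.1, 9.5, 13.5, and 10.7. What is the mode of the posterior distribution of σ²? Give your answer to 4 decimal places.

Sum of squared deviations about the known mean: SS = (14.1−10)² + (9.5−10)² + (13.5−10)² + (10.7−10)² = 29.8.
The Normal likelihood contributes (σ²)^(−n/2) exp(−SS/(2σ²)), so the posterior is Inverse-Gamma(α + n/2, β + SS/2) = Inverse-Gamma(8, 29.3).
The mode of Inverse-Gamma(a, b) is b/(a+1) = 29.3/9 ≈ 3.2556.

σ̂²_MAP = 3.2556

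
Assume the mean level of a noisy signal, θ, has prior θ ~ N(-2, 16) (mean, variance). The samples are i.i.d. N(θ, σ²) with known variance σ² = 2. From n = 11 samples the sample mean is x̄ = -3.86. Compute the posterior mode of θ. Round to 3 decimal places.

n = 11, x̄ = -3.86.
For a Normal prior and Normal likelihood with known variance, the posterior is Normal; its mode equals its mean, the precision-weighted average.
Prior precision 1/σ₀² = 1/16 = 0.0625; data precision n/σ² = 11/2 = 5.5.
θ̂ = (0.0625·(-2) + 5.5·(-3.86)) / (0.0625 + 5.5) = (-21.355)/5.5625 = -8542/2225 ≈ -3.839.

θ̂_MAP = -3.839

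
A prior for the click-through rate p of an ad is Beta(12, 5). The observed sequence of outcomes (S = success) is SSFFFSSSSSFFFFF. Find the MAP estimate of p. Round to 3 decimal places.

Prior: Beta(12, 5).
Data: 7 successes in 15 trials (from the sequence). The binomial likelihood contributes p^7(1−p)^8, so the posterior is Beta(12+7, 5+8) = Beta(19, 13).
For Beta(a, b) with a, b > 1 the mode is (a−1)/(a+b−2) = 18/30 ≈ 0.600.

p̂_MAP = 0.600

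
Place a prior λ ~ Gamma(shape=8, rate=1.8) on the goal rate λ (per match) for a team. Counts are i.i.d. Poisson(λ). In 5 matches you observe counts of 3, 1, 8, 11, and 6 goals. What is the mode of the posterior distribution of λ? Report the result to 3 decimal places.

λ̂_MAP = 5.294

Σxᵢ = 3+1+8+11+6 = 29, with n = 5.
Posterior ∝ λ^7e^(−1.8λ) · λ^29e^(−5λ) = λ^36e^(−6.8λ), i.e. Gamma(shape=37, rate=6.8).
The mode of a Gamma(a, b) with a ≥ 1 (shape–rate) is (a−1)/b = 36/6.8 ≈ 5.294.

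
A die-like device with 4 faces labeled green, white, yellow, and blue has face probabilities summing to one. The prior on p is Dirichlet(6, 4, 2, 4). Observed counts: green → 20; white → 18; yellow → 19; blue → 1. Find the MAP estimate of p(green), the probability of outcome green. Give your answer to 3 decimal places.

MAP estimate of p(green) = 0.357

The posterior is Dirichlet(αᵢ + nᵢ) = Dirichlet(26, 22, 21, 5).
For a Dirichlet(a₁,…,a_K) with all aᵢ > 1, the mode has j-th component (aⱼ − 1)/(Σaᵢ − K).
Here Σaᵢ = 74 and K = 4, so p(green) = (26 − 1)/(74 − 4) = 25/70 ≈ 0.357.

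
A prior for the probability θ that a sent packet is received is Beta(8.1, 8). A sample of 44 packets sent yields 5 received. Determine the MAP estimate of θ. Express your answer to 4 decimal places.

θ̂_MAP = 0.2083

Prior: Beta(8.1, 8).
Data: 5 successes in 44 trials. The binomial likelihood contributes θ^5(1−θ)^39, so the posterior is Beta(8.1+5, 8+39) = Beta(13.1, 47).
For Beta(a, b) with a, b > 1 the mode is (a−1)/(a+b−2) = 12.1/58.1 ≈ 0.2083.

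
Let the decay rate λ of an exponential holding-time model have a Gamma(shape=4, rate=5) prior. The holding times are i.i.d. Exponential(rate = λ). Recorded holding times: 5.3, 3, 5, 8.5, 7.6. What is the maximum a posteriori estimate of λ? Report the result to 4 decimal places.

The Exponential(rate=λ) likelihood is ∝ λ^n e^(−λΣtᵢ). Here n = 5 and Σtᵢ = 5.3 + 3 + 5 + 8.5 + 7.6 = 29.4.
Posterior ∝ λ^3e^(−5λ) · λ^5e^(−29.4λ) = λ^8e^(−34.4λ), i.e. Gamma(9, 34.4).
Mode = (a−1)/b = 8/34.4 ≈ 0.2326.

λ̂_MAP = 0.2326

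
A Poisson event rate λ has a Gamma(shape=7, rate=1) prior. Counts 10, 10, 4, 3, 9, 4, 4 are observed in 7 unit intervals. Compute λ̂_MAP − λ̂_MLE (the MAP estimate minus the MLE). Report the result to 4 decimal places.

MAP − MLE = -0.0357

Σxᵢ = 44. Posterior is Gamma(51, 8); MAP = (51−1)/8 = 50/8 ≈ 6.25000.
MLE = x̄ = 44/7 ≈ 6.28571.
Difference = 50/8 − 44/7 = -1/28 ≈ -0.0357.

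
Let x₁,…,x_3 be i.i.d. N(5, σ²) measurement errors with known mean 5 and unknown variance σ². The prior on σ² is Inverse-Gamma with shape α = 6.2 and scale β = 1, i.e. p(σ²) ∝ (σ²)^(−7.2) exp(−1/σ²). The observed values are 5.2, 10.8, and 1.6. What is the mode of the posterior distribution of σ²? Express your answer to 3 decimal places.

Sum of squared deviations about the known mean: SS = (5.2−5)² + (10.8−5)² + (1.6−5)² = 45.24.
The Normal likelihood contributes (σ²)^(−n/2) exp(−SS/(2σ²)), so the posterior is Inverse-Gamma(α + n/2, β + SS/2) = Inverse-Gamma(7.7, 23.62).
The mode of Inverse-Gamma(a, b) is b/(a+1) = 23.62/8.7 ≈ 2.715.

σ̂²_MAP = 2.715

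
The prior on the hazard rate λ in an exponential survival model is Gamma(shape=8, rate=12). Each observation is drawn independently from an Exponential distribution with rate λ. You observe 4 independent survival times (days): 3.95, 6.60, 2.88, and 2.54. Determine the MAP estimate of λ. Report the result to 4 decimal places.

The Exponential(rate=λ) likelihood is ∝ λ^n e^(−λΣtᵢ). Here n = 4 and Σtᵢ = 3.95 + 6.60 + 2.88 + 2.54 = 15.97.
Posterior ∝ λ^7e^(−12λ) · λ^4e^(−15.97λ) = λ^11e^(−27.97λ), i.e. Gamma(12, 27.97).
Mode = (a−1)/b = 11/27.97 ≈ 0.3933.

λ̂_MAP = 0.3933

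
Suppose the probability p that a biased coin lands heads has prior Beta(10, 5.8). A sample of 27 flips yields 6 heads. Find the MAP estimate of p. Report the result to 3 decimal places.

p̂_MAP = 0.368

Prior: Beta(10, 5.8).
Data: 6 successes in 27 trials. The binomial likelihood contributes p^6(1−p)^21, so the posterior is Beta(10+6, 5.8+21) = Beta(16, 26.8).
For Beta(a, b) with a, b > 1 the mode is (a−1)/(a+b−2) = 15/40.8 ≈ 0.368.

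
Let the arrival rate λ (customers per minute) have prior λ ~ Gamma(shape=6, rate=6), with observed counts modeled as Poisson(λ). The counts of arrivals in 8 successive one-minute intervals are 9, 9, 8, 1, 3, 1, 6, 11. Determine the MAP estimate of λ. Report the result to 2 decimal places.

Σxᵢ = 9+9+8+1+3+1+6+11 = 48, with n = 8.
Posterior ∝ λ^5e^(−6λ) · λ^48e^(−8λ) = λ^53e^(−14λ), i.e. Gamma(shape=54, rate=14).
The mode of a Gamma(a, b) with a ≥ 1 (shape–rate) is (a−1)/b = 53/14 ≈ 3.79.

λ̂_MAP = 3.79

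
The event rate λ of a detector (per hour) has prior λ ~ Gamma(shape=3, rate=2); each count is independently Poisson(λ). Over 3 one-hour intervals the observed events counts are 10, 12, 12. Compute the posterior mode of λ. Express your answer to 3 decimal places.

Σxᵢ = 10+12+12 = 34, with n = 3.
Posterior ∝ λ^2e^(−2λ) · λ^34e^(−3λ) = λ^36e^(−5λ), i.e. Gamma(shape=37, rate=5).
The mode of a Gamma(a, b) with a ≥ 1 (shape–rate) is (a−1)/b = 36/5 ≈ 7.200.

λ̂_MAP = 7.200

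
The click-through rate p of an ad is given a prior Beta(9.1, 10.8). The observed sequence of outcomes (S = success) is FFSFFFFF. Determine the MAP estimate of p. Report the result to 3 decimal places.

Prior: Beta(9.1, 10.8).
Data: 1 success in 8 trials (from the sequence). The binomial likelihood contributes p(1−p)^7, so the posterior is Beta(9.1+1, 10.8+7) = Beta(10.1, 17.8).
For Beta(a, b) with a, b > 1 the mode is (a−1)/(a+b−2) = 9.1/25.9 ≈ 0.351.

p̂_MAP = 0.351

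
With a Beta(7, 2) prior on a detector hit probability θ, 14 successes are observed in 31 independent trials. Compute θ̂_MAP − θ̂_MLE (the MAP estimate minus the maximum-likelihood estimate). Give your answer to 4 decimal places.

Posterior is Beta(21, 19); MAP = (21−1)/(40−2) = 20/38 ≈ 0.52632.
MLE ignores the prior: θ̂_MLE = k/n = 14/31 ≈ 0.45161.
Difference = 20/38 − 14/31 = 44/589 ≈ 0.0747.

MAP − MLE = 0.0747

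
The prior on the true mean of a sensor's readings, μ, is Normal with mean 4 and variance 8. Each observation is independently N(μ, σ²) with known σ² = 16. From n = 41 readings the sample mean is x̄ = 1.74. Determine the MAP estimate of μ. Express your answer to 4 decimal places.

n = 41, x̄ = 1.74.
For a Normal prior and Normal likelihood with known variance, the posterior is Normal; its mode equals its mean, the precision-weighted average.
Prior precision 1/σ₀² = 1/8 = 0.125; data precision n/σ² = 41/16 = 2.5625.
μ̂ = (0.125·4 + 2.5625·1.74) / (0.125 + 2.5625) = 4.95875/2.6875 = 3967/2150 ≈ 1.8451.

μ̂_MAP = 1.8451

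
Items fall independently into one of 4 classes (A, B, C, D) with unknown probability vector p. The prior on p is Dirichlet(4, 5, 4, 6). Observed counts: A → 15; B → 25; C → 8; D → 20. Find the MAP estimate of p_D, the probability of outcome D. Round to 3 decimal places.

MAP estimate of p_D = 0.301

The posterior is Dirichlet(αᵢ + nᵢ) = Dirichlet(19, 30, 12, 26).
For a Dirichlet(a₁,…,a_K) with all aᵢ > 1, the mode has j-th component (aⱼ − 1)/(Σaᵢ − K).
Here Σaᵢ = 87 and K = 4, so p_D = (26 − 1)/(87 − 4) = 25/83 ≈ 0.301.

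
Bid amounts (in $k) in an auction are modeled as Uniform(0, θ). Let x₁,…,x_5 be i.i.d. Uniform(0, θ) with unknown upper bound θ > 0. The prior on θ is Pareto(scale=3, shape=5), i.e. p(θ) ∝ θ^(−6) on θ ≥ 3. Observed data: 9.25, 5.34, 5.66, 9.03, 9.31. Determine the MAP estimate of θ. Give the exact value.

θ̂_MAP = 9.31

The Uniform(0, θ) likelihood is θ^(−n) for θ ≥ max(xᵢ), zero otherwise. Here max(xᵢ) = 9.31.
Posterior ∝ θ^(−6) · θ^(−5) = θ^(−11) on θ ≥ max(3, 9.31) = 9.31.
This density is strictly decreasing in θ, so the posterior mode lies at the lower boundary of the support.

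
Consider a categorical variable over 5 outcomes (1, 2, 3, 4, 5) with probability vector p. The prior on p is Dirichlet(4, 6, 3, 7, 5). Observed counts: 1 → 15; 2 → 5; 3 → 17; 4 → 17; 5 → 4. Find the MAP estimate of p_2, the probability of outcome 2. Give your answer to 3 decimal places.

MAP estimate: 0.128

The posterior is Dirichlet(αᵢ + nᵢ) = Dirichlet(19, 11, 20, 24, 9).
For a Dirichlet(a₁,…,a_K) with all aᵢ > 1, the mode has j-th component (aⱼ − 1)/(Σaᵢ − K).
Here Σaᵢ = 83 and K = 5, so p_2 = (11 − 1)/(83 − 5) = 10/78 ≈ 0.128.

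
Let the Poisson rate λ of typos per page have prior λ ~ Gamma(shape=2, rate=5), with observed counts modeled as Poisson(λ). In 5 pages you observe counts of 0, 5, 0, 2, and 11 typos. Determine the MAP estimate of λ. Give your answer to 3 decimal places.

Σxᵢ = 0+5+0+2+11 = 18, with n = 5.
Posterior ∝ λe^(−5λ) · λ^18e^(−5λ) = λ^19e^(−10λ), i.e. Gamma(shape=20, rate=10).
The mode of a Gamma(a, b) with a ≥ 1 (shape–rate) is (a−1)/b = 19/10 ≈ 1.900.

λ̂_MAP = 1.900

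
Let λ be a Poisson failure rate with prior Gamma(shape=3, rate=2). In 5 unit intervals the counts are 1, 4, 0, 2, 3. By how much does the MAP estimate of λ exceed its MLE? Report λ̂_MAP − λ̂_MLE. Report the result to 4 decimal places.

Σxᵢ = 10. Posterior is Gamma(13, 7); MAP = (13−1)/7 = 12/7 ≈ 1.71429.
MLE = x̄ = 10/5 ≈ 2.00000.
Difference = 12/7 − 10/5 = -2/7 ≈ -0.2857.

MAP − MLE = -0.2857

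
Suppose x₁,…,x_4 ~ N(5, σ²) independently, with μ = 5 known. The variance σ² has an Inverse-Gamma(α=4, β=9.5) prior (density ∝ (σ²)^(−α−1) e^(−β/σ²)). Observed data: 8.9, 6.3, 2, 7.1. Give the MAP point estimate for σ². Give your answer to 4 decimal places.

σ̂²_MAP = 3.5221

Sum of squared deviations about the known mean: SS = (8.9−5)² + (6.3−5)² + (2−5)² + (7.1−5)² = 30.31.
The Normal likelihood contributes (σ²)^(−n/2) exp(−SS/(2σ²)), so the posterior is Inverse-Gamma(α + n/2, β + SS/2) = Inverse-Gamma(6, 24.655).
The mode of Inverse-Gamma(a, b) is b/(a+1) = 24.655/7 ≈ 3.5221.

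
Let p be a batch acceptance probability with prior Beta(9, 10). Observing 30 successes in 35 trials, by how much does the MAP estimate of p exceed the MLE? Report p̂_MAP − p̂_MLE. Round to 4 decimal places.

Posterior is Beta(39, 15); MAP = (39−1)/(54−2) = 38/52 ≈ 0.73077.
MLE ignores the prior: p̂_MLE = k/n = 30/35 ≈ 0.85714.
Difference = 38/52 − 30/35 = -23/182 ≈ -0.1264.

MAP − MLE = -0.1264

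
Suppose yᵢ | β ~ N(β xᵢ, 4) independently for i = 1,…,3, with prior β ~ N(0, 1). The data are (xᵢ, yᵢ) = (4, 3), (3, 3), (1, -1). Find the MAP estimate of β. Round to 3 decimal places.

log p(β | y) = −Σ(yᵢ − βxᵢ)²/(2·4) − β²/(2·1) + const.
Setting the derivative to zero: Σxᵢ(yᵢ − βxᵢ)/4 − β/1 = 0, so β = Σxᵢyᵢ / (Σxᵢ² + σ²/τ²).
Σxᵢyᵢ = 4·3 + 3·3 + 1·(-1) = 20; Σxᵢ² = 26; σ²/τ² = 4.
β̂_MAP = 20 / (26 + 4) = 20/30 ≈ 0.667.

β̂_MAP = 0.667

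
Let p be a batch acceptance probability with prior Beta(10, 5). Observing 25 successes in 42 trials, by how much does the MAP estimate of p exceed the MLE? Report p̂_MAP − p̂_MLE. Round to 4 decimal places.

MAP − MLE = 0.0229

Posterior is Beta(35, 22); MAP = (35−1)/(57−2) = 34/55 ≈ 0.61818.
MLE ignores the prior: p̂_MLE = k/n = 25/42 ≈ 0.59524.
Difference = 34/55 − 25/42 = 53/2310 ≈ 0.0229.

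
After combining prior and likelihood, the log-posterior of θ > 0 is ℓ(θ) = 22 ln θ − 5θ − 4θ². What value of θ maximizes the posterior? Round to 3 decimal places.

ℓ'(θ) = 22/θ − 5 − 8θ. Setting this to zero and multiplying by θ: 8θ² + 5θ − 22 = 0.
θ = (−5 + √(5² + 4·8·22)) / (2·8) = (−5 + √729) / 16 = (−5 + 27)/16 = 11/8.
ℓ''(θ) = −22/θ² − 8 < 0, confirming a maximum.

θ̂_MAP = 1.375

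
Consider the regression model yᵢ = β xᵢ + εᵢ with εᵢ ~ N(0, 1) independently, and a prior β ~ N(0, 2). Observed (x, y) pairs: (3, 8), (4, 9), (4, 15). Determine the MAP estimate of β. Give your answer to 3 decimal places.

log p(β | y) = −Σ(yᵢ − βxᵢ)²/(2·1) − β²/(2·2) + const.
Setting the derivative to zero: Σxᵢ(yᵢ − βxᵢ)/1 − β/2 = 0, so β = Σxᵢyᵢ / (Σxᵢ² + σ²/τ²).
Σxᵢyᵢ = 3·8 + 4·9 + 4·15 = 120; Σxᵢ² = 41; σ²/τ² = 0.5.
β̂_MAP = 120 / (41 + 0.5) = 120/41.5 ≈ 2.892.

β̂_MAP = 2.892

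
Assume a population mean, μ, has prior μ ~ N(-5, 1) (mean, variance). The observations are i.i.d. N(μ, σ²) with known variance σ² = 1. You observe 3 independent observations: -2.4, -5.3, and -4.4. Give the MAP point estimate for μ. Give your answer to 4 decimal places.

μ̂_MAP = -4.2750

n = 3; x̄ = ((-2.4) + (-5.3) + (-4.4))/3 = -12.1/3 = -121/30 ≈ -4.0333.
For a Normal prior and Normal likelihood with known variance, the posterior is Normal; its mode equals its mean, the precision-weighted average.
Prior precision 1/σ₀² = 1/1 = 1; data precision n/σ² = 3/1 = 3.
μ̂ = (1·(-5) + 3·(-121/30)) / (1 + 3) = (-17.1)/4 = -4.2750.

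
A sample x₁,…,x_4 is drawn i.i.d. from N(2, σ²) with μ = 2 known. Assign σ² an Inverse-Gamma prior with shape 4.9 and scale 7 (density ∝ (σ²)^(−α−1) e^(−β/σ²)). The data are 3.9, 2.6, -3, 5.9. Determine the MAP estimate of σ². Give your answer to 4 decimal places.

σ̂²_MAP = 3.6823

Sum of squared deviations about the known mean: SS = (3.9−2)² + (2.6−2)² + (-3−2)² + (5.9−2)² = 44.18.
The Normal likelihood contributes (σ²)^(−n/2) exp(−SS/(2σ²)), so the posterior is Inverse-Gamma(α + n/2, β + SS/2) = Inverse-Gamma(6.9, 29.09).
The mode of Inverse-Gamma(a, b) is b/(a+1) = 29.09/7.9 ≈ 3.6823.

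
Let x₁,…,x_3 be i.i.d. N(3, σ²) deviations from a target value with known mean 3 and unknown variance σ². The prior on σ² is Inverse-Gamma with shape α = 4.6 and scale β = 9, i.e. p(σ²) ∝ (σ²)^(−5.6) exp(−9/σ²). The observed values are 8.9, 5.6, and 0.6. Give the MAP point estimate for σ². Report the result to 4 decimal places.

σ̂²_MAP = 4.6007

Sum of squared deviations about the known mean: SS = (8.9−3)² + (5.6−3)² + (0.6−3)² = 47.33.
The Normal likelihood contributes (σ²)^(−n/2) exp(−SS/(2σ²)), so the posterior is Inverse-Gamma(α + n/2, β + SS/2) = Inverse-Gamma(6.1, 32.665).
The mode of Inverse-Gamma(a, b) is b/(a+1) = 32.665/7.1 ≈ 4.6007.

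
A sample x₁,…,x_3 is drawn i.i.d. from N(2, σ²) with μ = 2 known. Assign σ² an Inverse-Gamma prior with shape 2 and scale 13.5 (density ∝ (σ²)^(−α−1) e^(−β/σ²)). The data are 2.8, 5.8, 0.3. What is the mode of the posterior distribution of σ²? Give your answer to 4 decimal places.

Sum of squared deviations about the known mean: SS = (2.8−2)² + (5.8−2)² + (0.3−2)² = 17.97.
The Normal likelihood contributes (σ²)^(−n/2) exp(−SS/(2σ²)), so the posterior is Inverse-Gamma(α + n/2, β + SS/2) = Inverse-Gamma(3.5, 22.485).
The mode of Inverse-Gamma(a, b) is b/(a+1) = 22.485/4.5 ≈ 4.9967.

σ̂²_MAP = 4.9967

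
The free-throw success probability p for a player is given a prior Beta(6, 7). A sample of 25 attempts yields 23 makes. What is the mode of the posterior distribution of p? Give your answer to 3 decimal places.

Prior: Beta(6, 7).
Data: 23 successes in 25 trials. The binomial likelihood contributes p^23(1−p)^2, so the posterior is Beta(6+23, 7+2) = Beta(29, 9).
For Beta(a, b) with a, b > 1 the mode is (a−1)/(a+b−2) = 28/36 ≈ 0.778.

p̂_MAP = 0.778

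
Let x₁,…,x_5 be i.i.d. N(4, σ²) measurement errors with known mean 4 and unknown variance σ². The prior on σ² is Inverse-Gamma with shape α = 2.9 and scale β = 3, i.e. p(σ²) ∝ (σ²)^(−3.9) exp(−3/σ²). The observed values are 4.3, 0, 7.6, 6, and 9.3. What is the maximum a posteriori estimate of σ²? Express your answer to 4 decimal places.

Sum of squared deviations about the known mean: SS = (4.3−4)² + (0−4)² + (7.6−4)² + (6−4)² + (9.3−4)² = 61.14.
The Normal likelihood contributes (σ²)^(−n/2) exp(−SS/(2σ²)), so the posterior is Inverse-Gamma(α + n/2, β + SS/2) = Inverse-Gamma(5.4, 33.57).
The mode of Inverse-Gamma(a, b) is b/(a+1) = 33.57/6.4 ≈ 5.2453.

σ̂²_MAP = 5.2453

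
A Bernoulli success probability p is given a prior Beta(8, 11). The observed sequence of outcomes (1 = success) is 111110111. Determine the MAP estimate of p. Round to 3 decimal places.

p̂_MAP = 0.577

Prior: Beta(8, 11).
Data: 8 successes in 9 trials (from the sequence). The binomial likelihood contributes p^8(1−p)^1, so the posterior is Beta(8+8, 11+1) = Beta(16, 12).
For Beta(a, b) with a, b > 1 the mode is (a−1)/(a+b−2) = 15/26 ≈ 0.577.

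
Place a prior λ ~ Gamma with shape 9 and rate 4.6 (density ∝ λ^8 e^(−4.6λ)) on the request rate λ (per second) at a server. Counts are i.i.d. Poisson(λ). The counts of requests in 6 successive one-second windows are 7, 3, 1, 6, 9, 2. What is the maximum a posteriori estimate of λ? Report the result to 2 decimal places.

λ̂_MAP = 3.40

Σxᵢ = 7+3+1+6+9+2 = 28, with n = 6.
Posterior ∝ λ^8e^(−4.6λ) · λ^28e^(−6λ) = λ^36e^(−10.6λ), i.e. Gamma(shape=37, rate=10.6).
The mode of a Gamma(a, b) with a ≥ 1 (shape–rate) is (a−1)/b = 36/10.6 ≈ 3.40.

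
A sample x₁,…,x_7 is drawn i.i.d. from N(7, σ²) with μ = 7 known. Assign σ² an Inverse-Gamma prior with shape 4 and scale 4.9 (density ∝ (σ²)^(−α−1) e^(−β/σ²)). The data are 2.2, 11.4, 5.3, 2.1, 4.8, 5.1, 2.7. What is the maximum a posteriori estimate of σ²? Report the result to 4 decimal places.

Sum of squared deviations about the known mean: SS = (2.2−7)² + (11.4−7)² + (5.3−7)² + (2.1−7)² + (4.8−7)² + (5.1−7)² + (2.7−7)² = 96.24.
The Normal likelihood contributes (σ²)^(−n/2) exp(−SS/(2σ²)), so the posterior is Inverse-Gamma(α + n/2, β + SS/2) = Inverse-Gamma(7.5, 53.02).
The mode of Inverse-Gamma(a, b) is b/(a+1) = 53.02/8.5 ≈ 6.2376.

σ̂²_MAP = 6.2376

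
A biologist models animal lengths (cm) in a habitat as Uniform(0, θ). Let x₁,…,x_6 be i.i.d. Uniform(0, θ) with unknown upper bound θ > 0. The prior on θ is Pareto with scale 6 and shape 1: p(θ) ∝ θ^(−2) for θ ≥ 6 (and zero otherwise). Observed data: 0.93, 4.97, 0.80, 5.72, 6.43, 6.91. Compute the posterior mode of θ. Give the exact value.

The Uniform(0, θ) likelihood is θ^(−n) for θ ≥ max(xᵢ), zero otherwise. Here max(xᵢ) = 6.91.
Posterior ∝ θ^(−2) · θ^(−6) = θ^(−8) on θ ≥ max(6, 6.91) = 6.91.
This density is strictly decreasing in θ, so the posterior mode lies at the lower boundary of the support.

θ̂_MAP = 6.91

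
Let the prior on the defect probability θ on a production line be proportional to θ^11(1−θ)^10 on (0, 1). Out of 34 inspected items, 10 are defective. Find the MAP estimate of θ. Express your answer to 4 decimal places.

The prior density ∝ θ^11(1−θ)^10 is the kernel of Beta(12, 11).
Data: 10 successes in 34 trials. The binomial likelihood contributes θ^10(1−θ)^24, so the posterior is Beta(12+10, 11+24) = Beta(22, 35).
For Beta(a, b) with a, b > 1 the mode is (a−1)/(a+b−2) = 21/55 ≈ 0.3818.

θ̂_MAP = 0.3818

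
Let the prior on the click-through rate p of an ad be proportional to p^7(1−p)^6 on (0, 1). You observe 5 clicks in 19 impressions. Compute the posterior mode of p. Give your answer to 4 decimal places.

p̂_MAP = 0.3750

The prior density ∝ p^7(1−p)^6 is the kernel of Beta(8, 7).
Data: 5 successes in 19 trials. The binomial likelihood contributes p^5(1−p)^14, so the posterior is Beta(8+5, 7+14) = Beta(13, 21).
For Beta(a, b) with a, b > 1 the mode is (a−1)/(a+b−2) = 12/32 ≈ 0.3750.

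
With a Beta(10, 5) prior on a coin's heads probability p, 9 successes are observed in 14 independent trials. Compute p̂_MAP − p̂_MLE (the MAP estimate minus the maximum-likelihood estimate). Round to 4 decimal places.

MAP − MLE = 0.0238

Posterior is Beta(19, 10); MAP = (19−1)/(29−2) = 18/27 ≈ 0.66667.
MLE ignores the prior: p̂_MLE = k/n = 9/14 ≈ 0.64286.
Difference = 18/27 − 9/14 = 1/42 ≈ 0.0238.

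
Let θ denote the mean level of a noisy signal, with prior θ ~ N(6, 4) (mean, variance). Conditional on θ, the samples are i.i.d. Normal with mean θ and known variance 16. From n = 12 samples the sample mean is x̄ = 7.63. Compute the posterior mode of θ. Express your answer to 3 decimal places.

n = 12, x̄ = 7.63.
For a Normal prior and Normal likelihood with known variance, the posterior is Normal; its mode equals its mean, the precision-weighted average.
Prior precision 1/σ₀² = 1/4 = 0.25; data precision n/σ² = 12/16 = 0.75.
θ̂ = (0.25·6 + 0.75·7.63) / (0.25 + 0.75) = 7.2225/1 = 7.2225 ≈ 7.223.

θ̂_MAP = 7.223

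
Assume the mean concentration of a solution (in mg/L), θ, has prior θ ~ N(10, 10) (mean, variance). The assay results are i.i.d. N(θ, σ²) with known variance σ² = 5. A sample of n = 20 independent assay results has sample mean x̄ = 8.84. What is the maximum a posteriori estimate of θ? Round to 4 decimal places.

θ̂_MAP = 8.8683

n = 20, x̄ = 8.84.
For a Normal prior and Normal likelihood with known variance, the posterior is Normal; its mode equals its mean, the precision-weighted average.
Prior precision 1/σ₀² = 1/10 = 0.1; data precision n/σ² = 20/5 = 4.
θ̂ = (0.1·10 + 4·8.84) / (0.1 + 4) = 36.36/4.1 = 1818/205 ≈ 8.8683.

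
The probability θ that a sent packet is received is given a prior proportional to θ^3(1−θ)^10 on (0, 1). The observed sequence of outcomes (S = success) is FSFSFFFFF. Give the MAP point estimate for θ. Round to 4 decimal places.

The prior density ∝ θ^3(1−θ)^10 is the kernel of Beta(4, 11).
Data: 2 successes in 9 trials (from the sequence). The binomial likelihood contributes θ^2(1−θ)^7, so the posterior is Beta(4+2, 11+7) = Beta(6, 18).
For Beta(a, b) with a, b > 1 the mode is (a−1)/(a+b−2) = 5/22 ≈ 0.2273.

θ̂_MAP = 0.2273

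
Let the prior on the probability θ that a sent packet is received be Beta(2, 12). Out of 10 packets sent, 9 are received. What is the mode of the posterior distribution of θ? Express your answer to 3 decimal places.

θ̂_MAP = 0.455

Prior: Beta(2, 12).
Data: 9 successes in 10 trials. The binomial likelihood contributes θ^9(1−θ)^1, so the posterior is Beta(2+9, 12+1) = Beta(11, 13).
For Beta(a, b) with a, b > 1 the mode is (a−1)/(a+b−2) = 10/22 ≈ 0.455.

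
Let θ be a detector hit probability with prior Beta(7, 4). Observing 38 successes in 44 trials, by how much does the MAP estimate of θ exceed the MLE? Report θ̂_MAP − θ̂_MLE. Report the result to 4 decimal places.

Posterior is Beta(45, 10); MAP = (45−1)/(55−2) = 44/53 ≈ 0.83019.
MLE ignores the prior: θ̂_MLE = k/n = 38/44 ≈ 0.86364.
Difference = 44/53 − 38/44 = -39/1166 ≈ -0.0334.

MAP − MLE = -0.0334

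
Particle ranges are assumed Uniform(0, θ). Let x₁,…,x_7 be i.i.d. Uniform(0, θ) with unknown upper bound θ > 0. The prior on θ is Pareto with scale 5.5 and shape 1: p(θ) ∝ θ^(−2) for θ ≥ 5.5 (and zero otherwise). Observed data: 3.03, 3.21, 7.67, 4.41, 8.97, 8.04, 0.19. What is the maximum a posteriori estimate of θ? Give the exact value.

The Uniform(0, θ) likelihood is θ^(−n) for θ ≥ max(xᵢ), zero otherwise. Here max(xᵢ) = 8.97.
Posterior ∝ θ^(−2) · θ^(−7) = θ^(−9) on θ ≥ max(5.5, 8.97) = 8.97.
This density is strictly decreasing in θ, so the posterior mode lies at the lower boundary of the support.

θ̂_MAP = 8.97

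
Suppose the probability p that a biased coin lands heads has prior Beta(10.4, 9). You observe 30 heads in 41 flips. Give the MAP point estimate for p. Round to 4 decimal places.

Prior: Beta(10.4, 9).
Data: 30 successes in 41 trials. The binomial likelihood contributes p^30(1−p)^11, so the posterior is Beta(10.4+30, 9+11) = Beta(40.4, 20).
For Beta(a, b) with a, b > 1 the mode is (a−1)/(a+b−2) = 39.4/58.4 ≈ 0.6747.

p̂_MAP = 0.6747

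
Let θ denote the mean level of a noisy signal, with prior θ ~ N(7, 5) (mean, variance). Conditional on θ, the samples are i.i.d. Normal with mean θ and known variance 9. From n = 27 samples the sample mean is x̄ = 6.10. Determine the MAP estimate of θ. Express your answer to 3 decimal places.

θ̂_MAP = 6.156

n = 27, x̄ = 6.10.
For a Normal prior and Normal likelihood with known variance, the posterior is Normal; its mode equals its mean, the precision-weighted average.
Prior precision 1/σ₀² = 1/5 = 0.2; data precision n/σ² = 27/9 = 3.
θ̂ = (0.2·7 + 3·6.1) / (0.2 + 3) = 19.7/3.2 = 6.15625 ≈ 6.156.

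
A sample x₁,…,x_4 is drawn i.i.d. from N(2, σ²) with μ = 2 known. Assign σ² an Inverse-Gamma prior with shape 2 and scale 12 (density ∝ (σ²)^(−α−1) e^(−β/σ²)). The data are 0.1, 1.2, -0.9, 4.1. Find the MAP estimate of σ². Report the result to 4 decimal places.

σ̂²_MAP = 4.1070

Sum of squared deviations about the known mean: SS = (0.1−2)² + (1.2−2)² + (-0.9−2)² + (4.1−2)² = 17.07.
The Normal likelihood contributes (σ²)^(−n/2) exp(−SS/(2σ²)), so the posterior is Inverse-Gamma(α + n/2, β + SS/2) = Inverse-Gamma(4, 20.535).
The mode of Inverse-Gamma(a, b) is b/(a+1) = 20.535/5 ≈ 4.1070.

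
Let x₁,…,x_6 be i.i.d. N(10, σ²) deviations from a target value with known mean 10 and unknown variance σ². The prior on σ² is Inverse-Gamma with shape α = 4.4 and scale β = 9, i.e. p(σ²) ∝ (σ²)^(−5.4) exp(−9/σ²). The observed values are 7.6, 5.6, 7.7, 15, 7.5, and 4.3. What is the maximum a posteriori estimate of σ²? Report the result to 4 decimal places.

Sum of squared deviations about the known mean: SS = (7.6−10)² + (5.6−10)² + (7.7−10)² + (15−10)² + (7.5−10)² + (4.3−10)² = 94.15.
The Normal likelihood contributes (σ²)^(−n/2) exp(−SS/(2σ²)), so the posterior is Inverse-Gamma(α + n/2, β + SS/2) = Inverse-Gamma(7.4, 56.075).
The mode of Inverse-Gamma(a, b) is b/(a+1) = 56.075/8.4 ≈ 6.6756.

σ̂²_MAP = 6.6756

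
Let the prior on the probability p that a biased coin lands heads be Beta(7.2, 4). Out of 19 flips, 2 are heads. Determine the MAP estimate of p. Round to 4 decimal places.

p̂_MAP = 0.2908

Prior: Beta(7.2, 4).
Data: 2 successes in 19 trials. The binomial likelihood contributes p^2(1−p)^17, so the posterior is Beta(7.2+2, 4+17) = Beta(9.2, 21).
For Beta(a, b) with a, b > 1 the mode is (a−1)/(a+b−2) = 8.2/28.2 ≈ 0.2908.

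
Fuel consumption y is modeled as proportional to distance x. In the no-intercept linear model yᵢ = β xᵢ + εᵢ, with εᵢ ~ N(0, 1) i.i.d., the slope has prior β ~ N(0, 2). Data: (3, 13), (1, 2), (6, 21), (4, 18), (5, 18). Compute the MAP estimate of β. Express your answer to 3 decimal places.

β̂_MAP = 3.760

log p(β | y) = −Σ(yᵢ − βxᵢ)²/(2·1) − β²/(2·2) + const.
Setting the derivative to zero: Σxᵢ(yᵢ − βxᵢ)/1 − β/2 = 0, so β = Σxᵢyᵢ / (Σxᵢ² + σ²/τ²).
Σxᵢyᵢ = 3·13 + 1·2 + 6·21 + 4·18 + 5·18 = 329; Σxᵢ² = 87; σ²/τ² = 0.5.
β̂_MAP = 329 / (87 + 0.5) = 329/87.5 ≈ 3.760.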